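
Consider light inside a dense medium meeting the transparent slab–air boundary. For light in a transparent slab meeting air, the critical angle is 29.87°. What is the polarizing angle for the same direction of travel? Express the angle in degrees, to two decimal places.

θ_B ≈ 26.47°

At the critical angle sin θ_c = n₂/n₁, giving n₂/n₁ = sin 29.87° = 0.4980.
Then tan θ_B = n₂/n₁ = 0.4980, so θ_B = arctan 0.4980 = 26.47°.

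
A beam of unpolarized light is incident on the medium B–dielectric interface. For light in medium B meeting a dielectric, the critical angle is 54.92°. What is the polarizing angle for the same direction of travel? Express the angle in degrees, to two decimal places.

At the critical angle sin θ_c = n₂/n₁, giving n₂/n₁ = sin 54.92° = 0.8184.
Then tan θ_B = n₂/n₁ = 0.8184, so θ_B = arctan 0.8184 = 39.30°.

θ_B ≈ 39.30°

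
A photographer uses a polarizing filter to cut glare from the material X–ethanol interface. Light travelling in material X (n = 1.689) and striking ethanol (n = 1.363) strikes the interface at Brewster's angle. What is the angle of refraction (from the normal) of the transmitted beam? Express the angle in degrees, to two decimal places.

θ_t ≈ 51.10°

θ_B = arctan(n₂/n₁) = arctan(1.363/1.689) = 38.90°.
The refracted ray is perpendicular to the reflected ray, so θ_t = 90° − θ_B = 51.10°.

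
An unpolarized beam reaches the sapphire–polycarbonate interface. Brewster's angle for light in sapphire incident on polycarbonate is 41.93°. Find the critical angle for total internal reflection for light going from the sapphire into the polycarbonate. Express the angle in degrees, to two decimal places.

θ_c ≈ 63.92°

n₂/n₁ = tan 41.93° = 0.8982; the critical angle satisfies sin θ_c = n₂/n₁.
θ_c = arcsin(0.8982) = 63.92°.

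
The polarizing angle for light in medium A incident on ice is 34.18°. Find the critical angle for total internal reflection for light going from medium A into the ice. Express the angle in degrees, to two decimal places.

tan θ_B = n₂/n₁ = tan 34.18° = 0.6791.
Total internal reflection: sin θ_c = n₂/n₁ = 0.6791.
θ_c = arcsin(0.6791) = 42.77°.

θ_c ≈ 42.77°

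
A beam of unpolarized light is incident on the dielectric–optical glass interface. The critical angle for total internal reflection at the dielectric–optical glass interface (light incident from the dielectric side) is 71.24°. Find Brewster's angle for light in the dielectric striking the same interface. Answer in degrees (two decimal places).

n₂/n₁ = sin θ_c = sin 71.24° = 0.9469.
tan θ_B equals the same ratio, so θ_B = arctan(0.9469) = 43.44°.

θ_B ≈ 43.44°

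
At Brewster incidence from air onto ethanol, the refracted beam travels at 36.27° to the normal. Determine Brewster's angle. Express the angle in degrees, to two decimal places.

θ_B ≈ 53.73°

Brewster's condition makes the reflected and refracted beams perpendicular: θ_B + θ_t = 90°.
θ_B = 90° − 36.27° = 53.73°.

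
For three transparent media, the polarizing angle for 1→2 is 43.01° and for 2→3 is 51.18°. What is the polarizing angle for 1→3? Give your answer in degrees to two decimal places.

Each Brewster angle gives a ratio: n₂/n₁ = tan 43.01° = 0.9328, n₃/n₂ = tan 51.18° = 1.2429.
Multiplying, n₃/n₁ = 0.9328 × 1.2429 = 1.1594, and θ_B(1→3) = arctan 1.1594 = 49.22°.

θ_B ≈ 49.22°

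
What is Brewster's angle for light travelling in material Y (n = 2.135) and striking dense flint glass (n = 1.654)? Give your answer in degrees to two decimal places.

θ_B ≈ 37.77°

Here n₂/n₁ = 1.654/2.135 = 0.7747, and Brewster's law gives tan θ_B = n₂/n₁.
So θ_B = arctan 0.7747 = 37.77°.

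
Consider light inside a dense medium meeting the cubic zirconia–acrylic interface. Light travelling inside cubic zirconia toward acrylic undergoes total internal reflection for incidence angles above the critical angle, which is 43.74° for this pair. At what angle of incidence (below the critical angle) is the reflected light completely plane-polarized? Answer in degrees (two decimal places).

θ_B ≈ 34.66°

sin θ_c = n₂/n₁, so n₂/n₁ = sin 43.74° = 0.6914.
Brewster: tan θ_B = n₂/n₁ = 0.6914.
θ_B = arctan(0.6914) = 34.66°.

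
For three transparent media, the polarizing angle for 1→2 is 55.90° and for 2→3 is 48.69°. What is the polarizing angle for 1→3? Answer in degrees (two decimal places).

Each Brewster angle gives a ratio: n₂/n₁ = tan 55.90° = 1.4770, n₃/n₂ = tan 48.69° = 1.1379.
So n₃/n₁ = (n₂/n₁)(n₃/n₂) = 1.4770 × 1.1379 = 1.6806.
θ_B(1→3) = arctan(1.6806) = 59.25°.

θ_B ≈ 59.25°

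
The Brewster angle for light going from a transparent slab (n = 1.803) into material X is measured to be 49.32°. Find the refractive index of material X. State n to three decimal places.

n ≈ 2.098

Full polarization of the reflected beam means tan θ_B = n₂/n₁, where n₁ is the incident medium (a transparent slab).
n₂ = n₁ tan θ_B = 1.803 × tan 49.32° = 2.098.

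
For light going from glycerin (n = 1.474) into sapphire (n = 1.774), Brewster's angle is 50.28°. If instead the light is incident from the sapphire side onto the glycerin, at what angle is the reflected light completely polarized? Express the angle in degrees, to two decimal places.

Reversing the direction swaps n₁ and n₂, so tan θ_B' = 1/tan θ_B and θ_B' = 90° − θ_B.
Hence θ_B' = 90° − 50.28° = 39.72°.

θ_B' ≈ 39.72°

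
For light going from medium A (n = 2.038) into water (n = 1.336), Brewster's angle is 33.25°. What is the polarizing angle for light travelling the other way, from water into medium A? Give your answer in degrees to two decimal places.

θ_B' ≈ 56.75°

Reversing the direction swaps n₁ and n₂, so tan θ_B' = 1/tan θ_B and θ_B' = 90° − θ_B.
Hence θ_B' = 90° − 33.25° = 56.75°.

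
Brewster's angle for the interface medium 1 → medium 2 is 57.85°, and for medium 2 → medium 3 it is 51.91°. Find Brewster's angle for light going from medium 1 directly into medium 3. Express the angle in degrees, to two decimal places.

n₂/n₁ = tan 57.85° = 1.5911 and n₃/n₂ = tan 51.91° = 1.2758.
So n₃/n₁ = (n₂/n₁)(n₃/n₂) = 1.5911 × 1.2758 = 2.0299.
θ_B(1→3) = arctan(2.0299) = 63.77°.

θ_B ≈ 63.77°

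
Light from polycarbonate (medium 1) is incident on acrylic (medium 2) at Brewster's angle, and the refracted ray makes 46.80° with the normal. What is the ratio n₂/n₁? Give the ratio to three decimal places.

θ_B + θ_t = 90°, so θ_B = 90° − 46.80° = 43.20°.
tan θ_B = n₂/n₁, so n₂/n₁ = tan 43.20° = 0.939.

n₂/n₁ ≈ 0.939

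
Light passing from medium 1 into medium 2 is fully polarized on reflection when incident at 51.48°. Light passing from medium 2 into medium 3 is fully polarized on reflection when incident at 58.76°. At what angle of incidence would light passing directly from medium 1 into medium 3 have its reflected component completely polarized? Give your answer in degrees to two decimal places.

tan θ_B(1→2) = n₂/n₁ = tan 51.48° = 1.2563.
tan θ_B(2→3) = n₃/n₂ = tan 58.76° = 1.6486.
So n₃/n₁ = (n₂/n₁)(n₃/n₂) = 1.2563 × 1.6486 = 2.0711.
θ_B(1→3) = arctan(2.0711) = 64.23°.

θ_B ≈ 64.23°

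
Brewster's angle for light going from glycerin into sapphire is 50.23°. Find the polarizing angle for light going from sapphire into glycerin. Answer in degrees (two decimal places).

The two Brewster angles are complementary: θ_B' = 90° − θ_B = 90° − 50.23° = 39.77°.

θ_B' ≈ 39.77°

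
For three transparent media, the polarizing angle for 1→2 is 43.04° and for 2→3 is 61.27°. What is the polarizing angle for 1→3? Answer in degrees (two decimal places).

θ_B ≈ 59.59°

n₂/n₁ = tan 43.04° = 0.9338 and n₃/n₂ = tan 61.27° = 1.8243.
n₃/n₁ = 1.7035. Then tan θ_B(1→3) = n₃/n₁, so θ_B(1→3) = arctan(1.7035) = 59.59°.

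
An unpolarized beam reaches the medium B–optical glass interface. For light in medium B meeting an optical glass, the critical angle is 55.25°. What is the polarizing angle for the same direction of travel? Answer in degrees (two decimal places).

θ_B ≈ 39.41°

At the critical angle sin θ_c = n₂/n₁, giving n₂/n₁ = sin 55.25° = 0.8216.
Then tan θ_B = n₂/n₁ = 0.8216, so θ_B = arctan 0.8216 = 39.41°.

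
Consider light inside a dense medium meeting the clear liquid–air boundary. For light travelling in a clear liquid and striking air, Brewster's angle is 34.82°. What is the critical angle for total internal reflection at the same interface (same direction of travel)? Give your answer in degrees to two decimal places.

From Brewster, n₂/n₁ = tan θ_B = tan 34.82° = 0.6955.
Then sin θ_c = n₂/n₁ = 0.6955, so θ_c = arcsin 0.6955 = 44.07°.

θ_c ≈ 44.07°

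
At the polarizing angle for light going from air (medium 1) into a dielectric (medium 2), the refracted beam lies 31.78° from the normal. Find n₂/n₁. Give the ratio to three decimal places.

θ_B + θ_t = 90°, so θ_B = 90° − 31.78° = 58.22°.
tan θ_B = n₂/n₁, so n₂/n₁ = tan 58.22° = 1.614.

n₂/n₁ ≈ 1.614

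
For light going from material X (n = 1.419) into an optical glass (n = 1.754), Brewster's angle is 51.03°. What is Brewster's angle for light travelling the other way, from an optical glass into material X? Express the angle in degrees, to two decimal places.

θ_B' ≈ 38.97°

Reversing the direction swaps n₁ and n₂, so tan θ_B' = 1/tan θ_B and θ_B' = 90° − θ_B.
Hence θ_B' = 90° − 51.03° = 38.97°.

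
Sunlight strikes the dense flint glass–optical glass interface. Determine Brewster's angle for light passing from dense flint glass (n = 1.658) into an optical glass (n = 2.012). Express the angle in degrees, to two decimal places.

The reflected p-component vanishes when tan θ_B = n₂/n₁.
Brewster's condition: tan θ_B = n₂/n₁ = 2.012/1.658 = 1.2135.
θ_B = arctan(1.2135) = 50.51°.

θ_B ≈ 50.51°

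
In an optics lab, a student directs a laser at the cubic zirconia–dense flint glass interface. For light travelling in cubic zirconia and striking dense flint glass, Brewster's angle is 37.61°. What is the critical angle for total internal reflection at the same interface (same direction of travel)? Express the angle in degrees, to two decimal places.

From Brewster, n₂/n₁ = tan θ_B = tan 37.61° = 0.7704.
Then sin θ_c = n₂/n₁ = 0.7704, so θ_c = arcsin 0.7704 = 50.39°.

θ_c ≈ 50.39°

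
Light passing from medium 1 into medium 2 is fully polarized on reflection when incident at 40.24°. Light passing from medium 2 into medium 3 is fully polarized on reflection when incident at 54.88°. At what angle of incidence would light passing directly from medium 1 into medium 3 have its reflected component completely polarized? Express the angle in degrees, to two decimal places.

θ_B ≈ 50.27°

tan θ_B(1→2) = n₂/n₁ = tan 40.24° = 0.8463.
tan θ_B(2→3) = n₃/n₂ = tan 54.88° = 1.4218.
Multiplying, n₃/n₁ = 0.8463 × 1.4218 = 1.2032, and θ_B(1→3) = arctan 1.2032 = 50.27°.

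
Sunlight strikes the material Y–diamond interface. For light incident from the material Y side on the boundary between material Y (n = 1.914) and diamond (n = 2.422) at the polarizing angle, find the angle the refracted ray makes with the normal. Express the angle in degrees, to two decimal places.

θ_B = arctan(n₂/n₁) = arctan(2.422/1.914) = 51.68°.
The refracted ray is perpendicular to the reflected ray, so θ_t = 90° − θ_B = 38.32°.

θ_t ≈ 38.32°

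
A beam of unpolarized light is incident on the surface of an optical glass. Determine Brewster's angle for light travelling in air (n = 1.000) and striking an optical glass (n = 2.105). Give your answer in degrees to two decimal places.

θ_B ≈ 64.59°

Brewster's condition: tan θ_B = n₂/n₁ = 2.105/1.000 = 2.1050.
So θ_B = arctan 2.1050 = 64.59°.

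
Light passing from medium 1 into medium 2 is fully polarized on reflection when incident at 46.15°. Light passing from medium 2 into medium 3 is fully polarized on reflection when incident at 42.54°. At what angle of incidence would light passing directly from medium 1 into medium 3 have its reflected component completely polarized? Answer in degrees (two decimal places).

θ_B ≈ 43.69°

Each Brewster angle gives a ratio: n₂/n₁ = tan 46.15° = 1.0410, n₃/n₂ = tan 42.54° = 0.9176.
So n₃/n₁ = (n₂/n₁)(n₃/n₂) = 1.0410 × 0.9176 = 0.9552.
θ_B(1→3) = arctan(0.9552) = 43.69°.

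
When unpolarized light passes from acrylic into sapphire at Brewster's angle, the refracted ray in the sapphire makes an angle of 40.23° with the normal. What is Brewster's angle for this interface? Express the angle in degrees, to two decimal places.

θ_B ≈ 49.77°

Since the reflected and refracted rays are at right angles at the polarizing angle, θ_B + θ_t = 90°.
So θ_B = 90° − θ_t = 90° − 40.23° = 49.77°.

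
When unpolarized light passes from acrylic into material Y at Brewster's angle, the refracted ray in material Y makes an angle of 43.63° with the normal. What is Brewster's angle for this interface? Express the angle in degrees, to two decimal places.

θ_B ≈ 46.37°

At Brewster's angle the reflected and refracted rays are perpendicular, so θ_B + θ_t = 90°.
θ_B = 90° − 43.63° = 46.37°.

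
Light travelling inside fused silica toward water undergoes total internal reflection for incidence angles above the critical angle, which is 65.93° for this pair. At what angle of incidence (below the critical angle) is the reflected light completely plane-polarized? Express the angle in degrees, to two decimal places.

θ_B ≈ 42.40°

At the critical angle sin θ_c = n₂/n₁, giving n₂/n₁ = sin 65.93° = 0.9130.
Then tan θ_B = n₂/n₁ = 0.9130, so θ_B = arctan 0.9130 = 42.40°.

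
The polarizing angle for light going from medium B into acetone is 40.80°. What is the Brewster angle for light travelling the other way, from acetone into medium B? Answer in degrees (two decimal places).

θ_B' ≈ 49.20°

Reversing the direction swaps n₁ and n₂, so tan θ_B' = 1/tan θ_B and θ_B' = 90° − θ_B.
Hence θ_B' = 90° − 40.80° = 49.20°.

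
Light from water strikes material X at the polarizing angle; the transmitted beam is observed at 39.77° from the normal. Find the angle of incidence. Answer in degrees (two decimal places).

Brewster's condition makes the reflected and refracted beams perpendicular: θ_B + θ_t = 90°.
θ_B = 90° − 39.77° = 50.23°.

θ_B ≈ 50.23°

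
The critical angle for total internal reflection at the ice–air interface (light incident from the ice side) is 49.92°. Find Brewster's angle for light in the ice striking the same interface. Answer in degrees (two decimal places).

θ_B ≈ 37.42°

At the critical angle sin θ_c = n₂/n₁, giving n₂/n₁ = sin 49.92° = 0.7651.
Then tan θ_B = n₂/n₁ = 0.7651, so θ_B = arctan 0.7651 = 37.42°.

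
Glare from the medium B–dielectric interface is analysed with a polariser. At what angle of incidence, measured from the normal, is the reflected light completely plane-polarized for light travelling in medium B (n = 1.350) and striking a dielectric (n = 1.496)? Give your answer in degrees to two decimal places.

θ_B ≈ 47.94°

Here n₂/n₁ = 1.496/1.350 = 1.1081, and Brewster's law gives tan θ_B = n₂/n₁.
So θ_B = arctan 1.1081 = 47.94°.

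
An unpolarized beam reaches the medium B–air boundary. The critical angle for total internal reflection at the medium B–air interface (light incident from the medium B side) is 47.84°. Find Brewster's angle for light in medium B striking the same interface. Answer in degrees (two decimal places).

sin θ_c = n₂/n₁, so n₂/n₁ = sin 47.84° = 0.7413.
Brewster: tan θ_B = n₂/n₁ = 0.7413.
θ_B = arctan(0.7413) = 36.55°.

θ_B ≈ 36.55°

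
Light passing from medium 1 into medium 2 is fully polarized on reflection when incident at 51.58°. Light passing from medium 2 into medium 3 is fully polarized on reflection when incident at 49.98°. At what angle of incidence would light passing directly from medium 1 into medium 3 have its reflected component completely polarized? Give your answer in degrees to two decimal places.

Each Brewster angle gives a ratio: n₂/n₁ = tan 51.58° = 1.2608, n₃/n₂ = tan 49.98° = 1.1909.
Multiplying, n₃/n₁ = 1.2608 × 1.1909 = 1.5015, and θ_B(1→3) = arctan 1.5015 = 56.34°.

θ_B ≈ 56.34°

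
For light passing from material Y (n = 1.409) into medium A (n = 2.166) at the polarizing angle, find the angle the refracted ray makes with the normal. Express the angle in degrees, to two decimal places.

θ_t ≈ 33.04°

First find Brewster's angle: tan θ_B = 2.166/1.409 = 1.5373, giving θ_B = 56.96°.
At Brewster's angle the reflected and refracted rays are perpendicular, so θ_t = 90° − θ_B = 90° − 56.96° = 33.04°.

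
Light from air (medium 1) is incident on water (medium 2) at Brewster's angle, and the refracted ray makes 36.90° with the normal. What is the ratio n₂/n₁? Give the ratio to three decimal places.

At Brewster incidence θ_B = 90° − θ_t = 90° − 36.90° = 53.10°.
Then n₂/n₁ = tan θ_B = tan 53.10° = 1.332.

n₂/n₁ ≈ 1.332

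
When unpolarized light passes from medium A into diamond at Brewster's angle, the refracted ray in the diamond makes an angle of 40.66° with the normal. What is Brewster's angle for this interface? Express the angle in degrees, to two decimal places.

θ_B ≈ 49.34°

Since the reflected and refracted rays are at right angles at the polarizing angle, θ_B + θ_t = 90°.
θ_B = 90° − 40.66° = 49.34°.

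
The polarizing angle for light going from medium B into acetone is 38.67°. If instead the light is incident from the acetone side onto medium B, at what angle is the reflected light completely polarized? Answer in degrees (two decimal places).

The two Brewster angles are complementary: θ_B' = 90° − θ_B = 90° − 38.67° = 51.33°.

θ_B' ≈ 51.33°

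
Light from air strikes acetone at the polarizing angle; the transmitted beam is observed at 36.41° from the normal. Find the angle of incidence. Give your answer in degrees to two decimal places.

At Brewster's angle the reflected and refracted rays are perpendicular, so θ_B + θ_t = 90°.
θ_B = 90° − 36.41° = 53.59°.

θ_B ≈ 53.59°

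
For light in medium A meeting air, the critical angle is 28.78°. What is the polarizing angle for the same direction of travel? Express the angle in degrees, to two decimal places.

sin θ_c = n₂/n₁, so n₂/n₁ = sin 28.78° = 0.4814.
Brewster: tan θ_B = n₂/n₁ = 0.4814.
θ_B = arctan(0.4814) = 25.71°.

θ_B ≈ 25.71°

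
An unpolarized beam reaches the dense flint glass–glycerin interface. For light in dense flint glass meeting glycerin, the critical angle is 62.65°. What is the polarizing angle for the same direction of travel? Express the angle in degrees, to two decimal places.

θ_B ≈ 41.61°

sin θ_c = n₂/n₁, so n₂/n₁ = sin 62.65° = 0.8882.
Brewster: tan θ_B = n₂/n₁ = 0.8882.
θ_B = arctan(0.8882) = 41.61°.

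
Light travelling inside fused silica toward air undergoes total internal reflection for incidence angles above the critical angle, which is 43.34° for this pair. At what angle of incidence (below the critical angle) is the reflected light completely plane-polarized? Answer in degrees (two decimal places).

n₂/n₁ = sin θ_c = sin 43.34° = 0.6863.
tan θ_B equals the same ratio, so θ_B = arctan(0.6863) = 34.46°.

θ_B ≈ 34.46°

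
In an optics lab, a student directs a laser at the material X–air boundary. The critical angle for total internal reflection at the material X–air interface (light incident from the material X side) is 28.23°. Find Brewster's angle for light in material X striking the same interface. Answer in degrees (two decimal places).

θ_B ≈ 25.31°

sin θ_c = n₂/n₁, so n₂/n₁ = sin 28.23° = 0.4730.
Brewster: tan θ_B = n₂/n₁ = 0.4730.
θ_B = arctan(0.4730) = 25.31°.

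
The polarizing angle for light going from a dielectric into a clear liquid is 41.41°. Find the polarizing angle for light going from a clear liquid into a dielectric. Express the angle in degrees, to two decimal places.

tan θ_B' = n₁/n₂ = 1/tan θ_B, so θ_B' = 90° − θ_B.
θ_B' = 90° − 41.41° = 48.59°.

θ_B' ≈ 48.59°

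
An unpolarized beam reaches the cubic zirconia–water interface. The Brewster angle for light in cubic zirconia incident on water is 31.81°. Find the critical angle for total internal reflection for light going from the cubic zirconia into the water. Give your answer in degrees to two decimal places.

tan θ_B = n₂/n₁ = tan 31.81° = 0.6203.
Total internal reflection: sin θ_c = n₂/n₁ = 0.6203.
θ_c = arcsin(0.6203) = 38.34°.

θ_c ≈ 38.34°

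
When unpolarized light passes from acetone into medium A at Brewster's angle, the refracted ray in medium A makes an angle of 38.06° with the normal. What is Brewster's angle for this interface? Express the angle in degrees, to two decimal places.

θ_B ≈ 51.94°

Brewster's condition makes the reflected and refracted beams perpendicular: θ_B + θ_t = 90°.
θ_B = 90° − 38.06° = 51.94°.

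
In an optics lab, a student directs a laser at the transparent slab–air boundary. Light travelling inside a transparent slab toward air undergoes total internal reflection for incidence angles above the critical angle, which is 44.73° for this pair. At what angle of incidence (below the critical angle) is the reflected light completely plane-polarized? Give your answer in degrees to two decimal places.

θ_B ≈ 35.14°

n₂/n₁ = sin θ_c = sin 44.73° = 0.7038.
tan θ_B equals the same ratio, so θ_B = arctan(0.7038) = 35.14°.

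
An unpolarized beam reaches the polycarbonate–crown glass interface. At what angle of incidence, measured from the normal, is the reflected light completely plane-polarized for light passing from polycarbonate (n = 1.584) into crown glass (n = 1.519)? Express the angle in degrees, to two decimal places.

θ_B ≈ 43.80°

The reflected p-component vanishes when tan θ_B = n₂/n₁.
tan θ_B = n₂/n₁ = 1.519/1.584 = 0.9590.
So θ_B = arctan 0.9590 = 43.80°.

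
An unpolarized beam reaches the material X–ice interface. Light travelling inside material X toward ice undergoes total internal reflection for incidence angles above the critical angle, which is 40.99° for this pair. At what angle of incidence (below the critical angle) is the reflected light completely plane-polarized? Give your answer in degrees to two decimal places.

n₂/n₁ = sin θ_c = sin 40.99° = 0.6559.
tan θ_B equals the same ratio, so θ_B = arctan(0.6559) = 33.26°.

θ_B ≈ 33.26°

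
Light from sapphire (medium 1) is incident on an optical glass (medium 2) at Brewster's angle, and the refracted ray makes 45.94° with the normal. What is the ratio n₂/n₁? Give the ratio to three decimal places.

θ_B + θ_t = 90°, so θ_B = 90° − 45.94° = 44.06°.
Then n₂/n₁ = tan θ_B = tan 44.06° = 0.968.

n₂/n₁ ≈ 0.968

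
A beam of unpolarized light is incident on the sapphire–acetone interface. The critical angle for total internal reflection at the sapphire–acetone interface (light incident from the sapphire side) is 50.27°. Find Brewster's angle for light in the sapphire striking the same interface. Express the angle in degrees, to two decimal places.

θ_B ≈ 37.56°

n₂/n₁ = sin θ_c = sin 50.27° = 0.7691.
tan θ_B equals the same ratio, so θ_B = arctan(0.7691) = 37.56°.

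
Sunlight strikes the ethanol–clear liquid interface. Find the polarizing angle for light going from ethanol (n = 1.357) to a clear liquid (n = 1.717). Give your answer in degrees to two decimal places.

The reflected p-component vanishes when tan θ_B = n₂/n₁.
Brewster's condition: tan θ_B = n₂/n₁ = 1.717/1.357 = 1.2653.
So θ_B = arctan 1.2653 = 51.68°.

θ_B ≈ 51.68°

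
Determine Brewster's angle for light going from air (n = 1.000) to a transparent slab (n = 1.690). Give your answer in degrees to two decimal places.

θ_B ≈ 59.39°

Here n₂/n₁ = 1.690/1.000 = 1.6900, and Brewster's law gives tan θ_B = n₂/n₁.
So θ_B = arctan 1.6900 = 59.39°.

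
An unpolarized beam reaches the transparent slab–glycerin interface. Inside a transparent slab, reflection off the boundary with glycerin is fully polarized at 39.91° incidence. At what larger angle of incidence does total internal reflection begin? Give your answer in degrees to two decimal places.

From Brewster, n₂/n₁ = tan θ_B = tan 39.91° = 0.8364.
Then sin θ_c = n₂/n₁ = 0.8364, so θ_c = arcsin 0.8364 = 56.76°.

θ_c ≈ 56.76°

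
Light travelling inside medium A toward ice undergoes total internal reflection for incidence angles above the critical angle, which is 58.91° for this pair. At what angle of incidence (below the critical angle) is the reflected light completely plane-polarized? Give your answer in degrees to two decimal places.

At the critical angle sin θ_c = n₂/n₁, giving n₂/n₁ = sin 58.91° = 0.8564.
Then tan θ_B = n₂/n₁ = 0.8564, so θ_B = arctan 0.8564 = 40.58°.

θ_B ≈ 40.58°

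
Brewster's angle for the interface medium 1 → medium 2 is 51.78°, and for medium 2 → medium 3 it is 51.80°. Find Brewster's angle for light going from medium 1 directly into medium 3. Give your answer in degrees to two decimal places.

n₂/n₁ = tan 51.78° = 1.2699 and n₃/n₂ = tan 51.80° = 1.2708.
So n₃/n₁ = (n₂/n₁)(n₃/n₂) = 1.2699 × 1.2708 = 1.6137.
θ_B(1→3) = arctan(1.6137) = 58.21°.

θ_B ≈ 58.21°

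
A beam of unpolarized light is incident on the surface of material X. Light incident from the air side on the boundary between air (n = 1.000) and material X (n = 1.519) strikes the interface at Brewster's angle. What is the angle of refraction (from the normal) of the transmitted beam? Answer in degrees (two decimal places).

θ_t ≈ 33.36°

First find Brewster's angle: tan θ_B = 1.519/1.000 = 1.5190, giving θ_B = 56.64°.
Since θ_B + θ_t = 90° at Brewster incidence, θ_t = 90° − 56.64° = 33.36°.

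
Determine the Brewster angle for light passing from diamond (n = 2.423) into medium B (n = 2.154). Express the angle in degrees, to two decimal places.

θ_B ≈ 41.64°

Here n₂/n₁ = 2.154/2.423 = 0.8890, and Brewster's law gives tan θ_B = n₂/n₁. Taking the arctangent, θ_B = 41.64°.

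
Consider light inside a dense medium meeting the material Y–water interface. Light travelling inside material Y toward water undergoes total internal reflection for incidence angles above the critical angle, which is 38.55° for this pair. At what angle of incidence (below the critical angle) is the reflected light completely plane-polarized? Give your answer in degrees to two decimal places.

At the critical angle sin θ_c = n₂/n₁, giving n₂/n₁ = sin 38.55° = 0.6232.
Then tan θ_B = n₂/n₁ = 0.6232, so θ_B = arctan 0.6232 = 31.93°.

θ_B ≈ 31.93°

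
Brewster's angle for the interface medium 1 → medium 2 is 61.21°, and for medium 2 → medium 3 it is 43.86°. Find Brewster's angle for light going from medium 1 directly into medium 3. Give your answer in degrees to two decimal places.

n₂/n₁ = tan 61.21° = 1.8197 and n₃/n₂ = tan 43.86° = 0.9610.
Multiplying, n₃/n₁ = 1.8197 × 0.9610 = 1.7487, and θ_B(1→3) = arctan 1.7487 = 60.24°.

θ_B ≈ 60.24°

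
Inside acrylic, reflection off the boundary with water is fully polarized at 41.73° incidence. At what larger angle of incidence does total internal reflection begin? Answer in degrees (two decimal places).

θ_c ≈ 63.11°

tan θ_B = n₂/n₁ = tan 41.73° = 0.8919.
Total internal reflection: sin θ_c = n₂/n₁ = 0.8919.
θ_c = arcsin(0.8919) = 63.11°.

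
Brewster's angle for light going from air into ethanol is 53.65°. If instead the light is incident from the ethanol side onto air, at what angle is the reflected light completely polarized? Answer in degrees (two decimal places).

The two Brewster angles are complementary: θ_B' = 90° − θ_B = 90° − 53.65° = 36.35°.

θ_B' ≈ 36.35°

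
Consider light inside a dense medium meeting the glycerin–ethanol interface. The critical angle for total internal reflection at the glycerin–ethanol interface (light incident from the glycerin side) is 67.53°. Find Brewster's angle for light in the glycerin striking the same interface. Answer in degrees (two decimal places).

θ_B ≈ 42.74°

At the critical angle sin θ_c = n₂/n₁, giving n₂/n₁ = sin 67.53° = 0.9241.
Then tan θ_B = n₂/n₁ = 0.9241, so θ_B = arctan 0.9241 = 42.74°.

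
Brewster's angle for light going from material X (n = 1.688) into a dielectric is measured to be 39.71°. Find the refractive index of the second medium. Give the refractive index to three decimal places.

Brewster's law: tan θ_B = n₂/n₁ (light incident in material X, refracted into a dielectric).
n₂ = n₁ tan θ_B = 1.688 × tan 39.71° = 1.402.

n ≈ 1.402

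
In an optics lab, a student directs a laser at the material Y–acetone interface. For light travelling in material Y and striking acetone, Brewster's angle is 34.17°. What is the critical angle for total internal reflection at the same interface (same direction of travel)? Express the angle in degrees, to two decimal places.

θ_c ≈ 42.75°

From Brewster, n₂/n₁ = tan θ_B = tan 34.17° = 0.6788.
Then sin θ_c = n₂/n₁ = 0.6788, so θ_c = arcsin 0.6788 = 42.75°.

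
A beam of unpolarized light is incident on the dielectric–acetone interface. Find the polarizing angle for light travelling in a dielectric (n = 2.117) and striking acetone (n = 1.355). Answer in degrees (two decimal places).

θ_B ≈ 32.62°

tan θ_B = n₂/n₁ = 1.355/2.117 = 0.6401. Taking the arctangent, θ_B = 32.62°.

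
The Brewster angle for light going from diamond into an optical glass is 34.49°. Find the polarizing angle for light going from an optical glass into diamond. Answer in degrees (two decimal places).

θ_B' ≈ 55.51°

The two Brewster angles are complementary: θ_B' = 90° − θ_B = 90° − 34.49° = 55.51°.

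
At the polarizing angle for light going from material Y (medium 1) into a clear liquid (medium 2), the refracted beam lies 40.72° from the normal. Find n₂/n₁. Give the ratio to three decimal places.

n₂/n₁ ≈ 1.162

At Brewster incidence θ_B = 90° − θ_t = 90° − 40.72° = 49.28°.
tan θ_B = n₂/n₁, so n₂/n₁ = tan 49.28° = 1.162.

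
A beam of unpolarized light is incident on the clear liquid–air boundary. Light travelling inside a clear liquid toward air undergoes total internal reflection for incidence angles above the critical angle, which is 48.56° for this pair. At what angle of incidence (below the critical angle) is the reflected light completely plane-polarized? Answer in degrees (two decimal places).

n₂/n₁ = sin θ_c = sin 48.56° = 0.7496.
tan θ_B equals the same ratio, so θ_B = arctan(0.7496) = 36.86°.

θ_B ≈ 36.86°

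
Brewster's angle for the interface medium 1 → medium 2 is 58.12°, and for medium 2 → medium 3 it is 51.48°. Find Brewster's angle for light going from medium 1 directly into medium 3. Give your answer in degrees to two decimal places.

θ_B ≈ 63.66°

n₂/n₁ = tan 58.12° = 1.6078 and n₃/n₂ = tan 51.48° = 1.2563.
So n₃/n₁ = (n₂/n₁)(n₃/n₂) = 1.6078 × 1.2563 = 2.0199.
θ_B(1→3) = arctan(2.0199) = 63.66°.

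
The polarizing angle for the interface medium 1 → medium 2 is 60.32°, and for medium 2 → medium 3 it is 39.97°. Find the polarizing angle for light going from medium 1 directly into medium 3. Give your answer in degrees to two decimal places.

θ_B ≈ 55.79°

n₂/n₁ = tan 60.32° = 1.7546 and n₃/n₂ = tan 39.97° = 0.8382.
n₃/n₁ = 1.4707. Then tan θ_B(1→3) = n₃/n₁, so θ_B(1→3) = arctan(1.4707) = 55.79°.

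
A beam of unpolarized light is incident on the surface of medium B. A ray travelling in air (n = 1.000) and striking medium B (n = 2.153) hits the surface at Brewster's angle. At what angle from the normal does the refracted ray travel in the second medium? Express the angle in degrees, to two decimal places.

tan θ_B = n₂/n₁ = 2.153/1.000 = 2.1530, so θ_B = 65.09°.
At Brewster's angle the reflected and refracted rays are perpendicular, so θ_t = 90° − θ_B = 90° − 65.09° = 24.91°.

θ_t ≈ 24.91°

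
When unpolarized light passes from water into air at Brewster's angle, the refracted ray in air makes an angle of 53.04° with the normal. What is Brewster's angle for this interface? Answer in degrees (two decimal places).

At Brewster's angle the reflected and refracted rays are perpendicular, so θ_B + θ_t = 90°.
So θ_B = 90° − θ_t = 90° − 53.04° = 36.96°.

θ_B ≈ 36.96°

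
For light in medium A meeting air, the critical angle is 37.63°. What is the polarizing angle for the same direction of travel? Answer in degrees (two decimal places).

θ_B ≈ 31.41°

n₂/n₁ = sin θ_c = sin 37.63° = 0.6106.
tan θ_B equals the same ratio, so θ_B = arctan(0.6106) = 31.41°.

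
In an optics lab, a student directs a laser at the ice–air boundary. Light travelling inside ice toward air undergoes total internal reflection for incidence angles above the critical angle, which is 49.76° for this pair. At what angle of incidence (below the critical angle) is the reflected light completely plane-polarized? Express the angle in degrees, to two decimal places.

n₂/n₁ = sin θ_c = sin 49.76° = 0.7633.
tan θ_B equals the same ratio, so θ_B = arctan(0.7633) = 37.36°.

θ_B ≈ 37.36°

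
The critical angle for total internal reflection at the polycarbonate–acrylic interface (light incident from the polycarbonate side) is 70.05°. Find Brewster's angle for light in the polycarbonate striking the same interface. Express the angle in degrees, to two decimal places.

θ_B ≈ 43.23°

At the critical angle sin θ_c = n₂/n₁, giving n₂/n₁ = sin 70.05° = 0.9400.
Then tan θ_B = n₂/n₁ = 0.9400, so θ_B = arctan 0.9400 = 43.23°.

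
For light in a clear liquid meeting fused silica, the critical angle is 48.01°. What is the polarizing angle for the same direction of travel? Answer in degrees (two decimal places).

θ_B ≈ 36.62°

sin θ_c = n₂/n₁, so n₂/n₁ = sin 48.01° = 0.7433.
Brewster: tan θ_B = n₂/n₁ = 0.7433.
θ_B = arctan(0.7433) = 36.62°.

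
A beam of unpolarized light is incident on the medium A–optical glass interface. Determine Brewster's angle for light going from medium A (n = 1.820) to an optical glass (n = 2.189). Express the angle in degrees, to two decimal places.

The reflected p-component vanishes when tan θ_B = n₂/n₁.
tan θ_B = n₂/n₁ = 2.189/1.820 = 1.2027. Taking the arctangent, θ_B = 50.26°.

θ_B ≈ 50.26°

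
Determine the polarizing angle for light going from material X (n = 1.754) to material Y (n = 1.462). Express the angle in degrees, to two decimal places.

Here n₂/n₁ = 1.462/1.754 = 0.8335, and Brewster's law gives tan θ_B = n₂/n₁.
So θ_B = arctan 0.8335 = 39.81°.

θ_B ≈ 39.81°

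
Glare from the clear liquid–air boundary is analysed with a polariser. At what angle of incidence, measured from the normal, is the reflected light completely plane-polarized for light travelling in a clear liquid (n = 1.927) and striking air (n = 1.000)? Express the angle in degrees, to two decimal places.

θ_B ≈ 27.43°

At Brewster's angle the reflected and refracted rays are perpendicular, which with Snell's law gives tan θ_B = n₂/n₁.
tan θ_B = n₂/n₁ = 1.000/1.927 = 0.5189.
θ_B = arctan(0.5189) = 27.43°.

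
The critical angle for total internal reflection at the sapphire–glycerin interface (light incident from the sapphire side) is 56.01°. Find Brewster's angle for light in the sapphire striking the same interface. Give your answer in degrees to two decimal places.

θ_B ≈ 39.66°

sin θ_c = n₂/n₁, so n₂/n₁ = sin 56.01° = 0.8291.
Brewster: tan θ_B = n₂/n₁ = 0.8291.
θ_B = arctan(0.8291) = 39.66°.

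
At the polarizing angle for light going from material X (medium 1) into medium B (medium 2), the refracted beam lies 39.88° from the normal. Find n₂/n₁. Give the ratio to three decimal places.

At Brewster incidence θ_B = 90° − θ_t = 90° − 39.88° = 50.12°.
Then n₂/n₁ = tan θ_B = tan 50.12° = 1.197.

n₂/n₁ ≈ 1.197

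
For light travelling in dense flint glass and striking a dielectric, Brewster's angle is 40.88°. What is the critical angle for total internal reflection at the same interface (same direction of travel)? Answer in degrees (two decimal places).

n₂/n₁ = tan 40.88° = 0.8656; the critical angle satisfies sin θ_c = n₂/n₁.
θ_c = arcsin(0.8656) = 59.95°.

θ_c ≈ 59.95°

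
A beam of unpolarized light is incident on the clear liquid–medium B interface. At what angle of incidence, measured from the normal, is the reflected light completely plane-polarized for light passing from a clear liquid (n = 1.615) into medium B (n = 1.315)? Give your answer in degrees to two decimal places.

At Brewster's angle the reflected and refracted rays are perpendicular, which with Snell's law gives tan θ_B = n₂/n₁.
Here n₂/n₁ = 1.315/1.615 = 0.8142, and Brewster's law gives tan θ_B = n₂/n₁.
So θ_B = arctan 0.8142 = 39.15°.

θ_B ≈ 39.15°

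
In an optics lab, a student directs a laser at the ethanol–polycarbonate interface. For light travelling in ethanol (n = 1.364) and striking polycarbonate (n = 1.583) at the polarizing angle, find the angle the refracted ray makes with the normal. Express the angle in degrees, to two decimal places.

tan θ_B = n₂/n₁ = 1.583/1.364 = 1.1606, so θ_B = 49.25°.
Since θ_B + θ_t = 90° at Brewster incidence, θ_t = 90° − 49.25° = 40.75°.

θ_t ≈ 40.75°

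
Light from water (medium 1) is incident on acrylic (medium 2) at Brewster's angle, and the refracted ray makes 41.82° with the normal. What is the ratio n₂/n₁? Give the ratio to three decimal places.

θ_B + θ_t = 90°, so θ_B = 90° − 41.82° = 48.18°.
Then n₂/n₁ = tan θ_B = tan 48.18° = 1.118.

n₂/n₁ ≈ 1.118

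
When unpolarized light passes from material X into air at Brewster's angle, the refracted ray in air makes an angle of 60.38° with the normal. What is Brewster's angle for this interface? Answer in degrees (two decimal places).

θ_B ≈ 29.62°

Brewster's condition makes the reflected and refracted beams perpendicular: θ_B + θ_t = 90°.
So θ_B = 90° − θ_t = 90° − 60.38° = 29.62°.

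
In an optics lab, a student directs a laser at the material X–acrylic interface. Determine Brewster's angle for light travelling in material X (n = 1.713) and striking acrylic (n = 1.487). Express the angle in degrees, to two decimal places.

θ_B ≈ 40.96°

Brewster's condition: tan θ_B = n₂/n₁ = 1.487/1.713 = 0.8681.
θ_B = arctan(0.8681) = 40.96°.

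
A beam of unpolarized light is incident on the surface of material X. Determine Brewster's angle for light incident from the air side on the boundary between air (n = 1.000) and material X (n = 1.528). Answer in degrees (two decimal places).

θ_B ≈ 56.80°

At Brewster's angle the reflected and refracted rays are perpendicular, which with Snell's law gives tan θ_B = n₂/n₁.
Brewster's condition: tan θ_B = n₂/n₁ = 1.528/1.000 = 1.5280. Taking the arctangent, θ_B = 56.80°.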